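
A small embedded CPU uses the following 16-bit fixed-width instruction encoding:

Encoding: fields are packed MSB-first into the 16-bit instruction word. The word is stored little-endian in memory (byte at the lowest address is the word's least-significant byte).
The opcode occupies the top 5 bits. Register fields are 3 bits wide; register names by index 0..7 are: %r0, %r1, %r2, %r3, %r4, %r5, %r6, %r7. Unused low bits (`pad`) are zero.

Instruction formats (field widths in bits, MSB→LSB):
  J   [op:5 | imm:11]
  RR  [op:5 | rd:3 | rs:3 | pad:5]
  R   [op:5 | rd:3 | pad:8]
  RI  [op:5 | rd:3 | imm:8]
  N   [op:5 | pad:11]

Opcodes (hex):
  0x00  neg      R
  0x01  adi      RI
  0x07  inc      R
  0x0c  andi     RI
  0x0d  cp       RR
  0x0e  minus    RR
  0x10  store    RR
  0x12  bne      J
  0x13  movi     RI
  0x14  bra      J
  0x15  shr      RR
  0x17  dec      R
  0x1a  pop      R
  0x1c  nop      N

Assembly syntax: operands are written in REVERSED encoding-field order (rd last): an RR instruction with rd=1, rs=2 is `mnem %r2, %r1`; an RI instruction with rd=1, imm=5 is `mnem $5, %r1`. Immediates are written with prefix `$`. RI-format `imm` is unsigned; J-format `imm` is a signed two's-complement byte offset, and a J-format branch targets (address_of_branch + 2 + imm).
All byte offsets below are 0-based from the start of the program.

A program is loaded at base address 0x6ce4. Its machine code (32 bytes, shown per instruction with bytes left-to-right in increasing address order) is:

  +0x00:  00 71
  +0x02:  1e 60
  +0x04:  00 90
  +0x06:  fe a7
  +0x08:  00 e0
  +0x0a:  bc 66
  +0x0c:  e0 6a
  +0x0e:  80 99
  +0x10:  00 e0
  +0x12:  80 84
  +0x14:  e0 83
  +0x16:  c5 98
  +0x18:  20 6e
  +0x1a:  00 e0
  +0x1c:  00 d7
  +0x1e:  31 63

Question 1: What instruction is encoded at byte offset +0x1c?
+0x1c: 00 d7 ⇒ word 0xd700 (little)
  top 5b → 0x1a → pop [R]
  rd@[10:8]=0x7 ⇒ %r7

pop %r7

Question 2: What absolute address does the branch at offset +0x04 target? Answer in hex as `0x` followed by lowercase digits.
0x6cea

off 0x04: read 00 90 as little → 0x9000
  op=0x9000>>11=0x12 ⇒ bne (J)
  [10:0] imm=0 = $0
  target = base 0x6ce4 + off 0x04 + 2 + imm 0 = 0x6cea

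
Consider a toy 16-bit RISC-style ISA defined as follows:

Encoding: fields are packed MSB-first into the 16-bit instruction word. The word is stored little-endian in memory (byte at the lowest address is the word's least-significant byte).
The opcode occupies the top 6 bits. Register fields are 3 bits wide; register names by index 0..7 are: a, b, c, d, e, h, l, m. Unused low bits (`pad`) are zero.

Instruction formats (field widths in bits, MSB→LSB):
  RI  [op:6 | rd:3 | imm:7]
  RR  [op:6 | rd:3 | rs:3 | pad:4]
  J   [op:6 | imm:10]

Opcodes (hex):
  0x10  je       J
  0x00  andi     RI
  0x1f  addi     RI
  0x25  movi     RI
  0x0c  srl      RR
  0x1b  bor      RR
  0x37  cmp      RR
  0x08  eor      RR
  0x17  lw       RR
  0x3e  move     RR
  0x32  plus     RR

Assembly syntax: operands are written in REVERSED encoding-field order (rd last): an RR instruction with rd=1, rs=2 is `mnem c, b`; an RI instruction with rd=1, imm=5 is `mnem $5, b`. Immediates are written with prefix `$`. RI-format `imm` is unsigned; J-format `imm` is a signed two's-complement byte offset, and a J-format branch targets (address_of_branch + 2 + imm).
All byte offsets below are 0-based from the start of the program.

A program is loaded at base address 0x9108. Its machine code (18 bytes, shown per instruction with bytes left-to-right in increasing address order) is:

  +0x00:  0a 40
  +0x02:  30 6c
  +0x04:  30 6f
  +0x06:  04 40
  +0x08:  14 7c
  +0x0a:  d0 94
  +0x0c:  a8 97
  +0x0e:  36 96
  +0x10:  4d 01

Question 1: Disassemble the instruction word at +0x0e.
+0x0e: 36 96 ⇒ word 0x9636 (little)
  top 6b → 0x25 → movi [RI]
  rd: (w>>7)&0x7=0x4 → e
  imm: (w>>0)&0x7f=0x36 → $54

movi $54, e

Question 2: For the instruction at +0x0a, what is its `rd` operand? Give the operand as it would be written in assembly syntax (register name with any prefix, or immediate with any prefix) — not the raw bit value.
@+0a  little-endian(d0 94) = 0x94d0
  top 6b → 0x25 → movi [RI]
  rd: (w>>7)&0x7=0x1 → b
  imm: (w>>0)&0x7f=0x50 → $80

b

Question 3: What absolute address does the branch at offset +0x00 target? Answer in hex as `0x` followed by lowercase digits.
+0x00: 0a 40 ⇒ word 0x400a (little)
  opcode bits[15:10]=0x10: je/J
  imm: (w>>0)&0x3ff=0xa → $10
  target = base 0x9108 + off 0x00 + 2 + imm 10 = 0x9114

0x9114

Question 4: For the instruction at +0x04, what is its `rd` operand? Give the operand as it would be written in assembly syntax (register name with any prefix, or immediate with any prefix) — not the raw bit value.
[04] 30 6f → 0x6f30
  opcode bits[15:10]=0x1b: bor/RR
  rd@[9:7]=0x6 ⇒ l
  rs@[6:4]=0x3 ⇒ d

l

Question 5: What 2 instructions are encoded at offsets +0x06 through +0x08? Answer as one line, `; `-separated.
+0x06: 04 40 ⇒ word 0x4004 (little)
  top 6b → 0x10 → je [J]
  [9:0] imm=4 = $4
+0x08: 14 7c ⇒ word 0x7c14 (little)
  top 6b → 0x1f → addi [RI]
  [9:7] rd=0 = a
  [6:0] imm=20 = $20

je $4; addi $20, a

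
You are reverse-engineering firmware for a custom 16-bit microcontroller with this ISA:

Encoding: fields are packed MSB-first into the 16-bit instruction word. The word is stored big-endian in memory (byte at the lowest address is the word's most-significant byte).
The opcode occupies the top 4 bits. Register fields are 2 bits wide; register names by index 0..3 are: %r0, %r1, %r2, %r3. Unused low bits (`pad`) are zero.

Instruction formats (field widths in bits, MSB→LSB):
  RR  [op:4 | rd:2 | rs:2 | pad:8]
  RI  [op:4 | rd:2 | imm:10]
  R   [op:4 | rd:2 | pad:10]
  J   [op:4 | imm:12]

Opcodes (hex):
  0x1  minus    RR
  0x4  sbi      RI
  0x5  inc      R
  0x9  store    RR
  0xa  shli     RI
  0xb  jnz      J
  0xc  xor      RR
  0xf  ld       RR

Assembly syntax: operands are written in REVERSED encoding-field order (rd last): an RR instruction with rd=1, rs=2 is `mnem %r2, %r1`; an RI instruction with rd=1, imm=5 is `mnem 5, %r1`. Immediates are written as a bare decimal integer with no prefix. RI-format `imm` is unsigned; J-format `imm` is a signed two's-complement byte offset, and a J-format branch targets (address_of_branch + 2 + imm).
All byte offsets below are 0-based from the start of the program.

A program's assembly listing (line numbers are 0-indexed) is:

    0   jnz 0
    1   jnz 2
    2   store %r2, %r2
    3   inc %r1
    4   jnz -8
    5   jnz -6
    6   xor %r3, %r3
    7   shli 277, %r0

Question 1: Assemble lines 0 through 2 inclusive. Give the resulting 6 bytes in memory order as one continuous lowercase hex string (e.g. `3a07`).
b000b0029a00

L0: jnz op=0xb:4|imm=0:12 ⇒ 0xb000 ⇒ big b0 00
L1: jnz op=0xb:4|imm=2:12 ⇒ 0xb002 ⇒ big b0 02
L2: store op=0x9:4|rd=2:2|rs=2:2|pad=0:8 ⇒ 0x9a00 ⇒ big 9a 00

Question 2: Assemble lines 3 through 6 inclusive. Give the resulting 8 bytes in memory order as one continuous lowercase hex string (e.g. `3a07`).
5400bff8bffacf00

3. inc fields op=0x5:4|rd=1:2|pad=0:10 → word 5400h → 54 00
4. jnz fields op=0xb:4|imm=-8:12 → word bff8h → bf f8
5. jnz fields op=0xb:4|imm=-6:12 → word bffah → bf fa
6. xor fields op=0xc:4|rd=3:2|rs=3:2|pad=0:8 → word cf00h → cf 00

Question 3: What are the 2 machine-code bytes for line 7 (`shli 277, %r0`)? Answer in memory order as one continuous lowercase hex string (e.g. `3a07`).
a115

L7: shli op=0xa:4|rd=0:2|imm=277:10 ⇒ 0xa115 ⇒ big a1 15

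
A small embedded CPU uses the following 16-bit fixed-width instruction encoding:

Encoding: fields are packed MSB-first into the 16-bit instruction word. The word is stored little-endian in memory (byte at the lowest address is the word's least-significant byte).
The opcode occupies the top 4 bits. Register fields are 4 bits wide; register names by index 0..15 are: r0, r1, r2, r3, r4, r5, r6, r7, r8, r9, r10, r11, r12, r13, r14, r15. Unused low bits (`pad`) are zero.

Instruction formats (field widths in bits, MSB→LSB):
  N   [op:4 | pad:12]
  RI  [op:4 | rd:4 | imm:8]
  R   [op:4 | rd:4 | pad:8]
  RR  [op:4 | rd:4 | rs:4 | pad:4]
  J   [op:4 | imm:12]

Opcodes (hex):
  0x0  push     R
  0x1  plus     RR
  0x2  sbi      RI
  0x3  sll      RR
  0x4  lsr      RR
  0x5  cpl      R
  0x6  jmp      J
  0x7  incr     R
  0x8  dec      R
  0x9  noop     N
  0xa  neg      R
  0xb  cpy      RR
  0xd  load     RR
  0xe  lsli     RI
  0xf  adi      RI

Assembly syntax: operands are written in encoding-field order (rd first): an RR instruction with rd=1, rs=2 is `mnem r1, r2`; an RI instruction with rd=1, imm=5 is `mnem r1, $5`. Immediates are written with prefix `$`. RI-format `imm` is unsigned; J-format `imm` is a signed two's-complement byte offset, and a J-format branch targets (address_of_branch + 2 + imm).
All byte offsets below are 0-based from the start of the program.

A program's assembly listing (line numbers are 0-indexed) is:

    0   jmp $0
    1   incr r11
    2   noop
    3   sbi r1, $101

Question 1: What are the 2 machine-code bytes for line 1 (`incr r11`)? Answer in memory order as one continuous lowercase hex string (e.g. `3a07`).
007b

line 1 (incr): pack op=0x7:4|rd=11:4|pad=0:8 = 0x7b00; little→ 00 7b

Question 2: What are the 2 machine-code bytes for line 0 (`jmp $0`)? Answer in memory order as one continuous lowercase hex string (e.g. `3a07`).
line 0 (jmp): pack op=0x6:4|imm=0:12 = 0x6000; little→ 00 60

0060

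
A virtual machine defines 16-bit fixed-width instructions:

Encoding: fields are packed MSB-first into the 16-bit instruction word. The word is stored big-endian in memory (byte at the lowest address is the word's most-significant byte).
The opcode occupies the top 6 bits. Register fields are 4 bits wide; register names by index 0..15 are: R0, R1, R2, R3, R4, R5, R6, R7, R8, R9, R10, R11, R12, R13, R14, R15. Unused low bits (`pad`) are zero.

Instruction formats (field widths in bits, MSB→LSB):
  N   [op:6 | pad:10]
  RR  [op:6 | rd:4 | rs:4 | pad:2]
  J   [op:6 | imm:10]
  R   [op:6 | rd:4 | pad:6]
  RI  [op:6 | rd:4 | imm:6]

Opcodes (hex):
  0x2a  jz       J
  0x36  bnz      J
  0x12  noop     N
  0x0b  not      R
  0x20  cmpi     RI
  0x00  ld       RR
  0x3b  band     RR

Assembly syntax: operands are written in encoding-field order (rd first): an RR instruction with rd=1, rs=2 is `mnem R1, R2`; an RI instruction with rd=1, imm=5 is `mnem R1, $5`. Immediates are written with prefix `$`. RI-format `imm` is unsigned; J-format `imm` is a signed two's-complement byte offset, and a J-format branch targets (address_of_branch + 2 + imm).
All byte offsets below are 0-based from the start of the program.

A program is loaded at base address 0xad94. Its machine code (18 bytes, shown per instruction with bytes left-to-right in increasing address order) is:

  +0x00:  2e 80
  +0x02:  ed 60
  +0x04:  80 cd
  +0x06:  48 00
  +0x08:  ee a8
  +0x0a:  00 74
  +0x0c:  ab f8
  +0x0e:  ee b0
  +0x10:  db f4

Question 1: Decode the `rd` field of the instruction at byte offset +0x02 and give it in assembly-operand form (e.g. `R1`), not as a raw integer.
[02] ed 60 → 0xed60
  top 6b → 0x3b → band [RR]
  rd: (w>>6)&0xf=0x5 → R5
  rs: (w>>2)&0xf=0x8 → R8

R5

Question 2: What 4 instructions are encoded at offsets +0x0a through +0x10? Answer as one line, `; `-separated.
+0x0a: 00 74 ⇒ word 0x0074 (big)
  top 6b → 0x0 → ld [RR]
  rd@[9:6]=0x1 ⇒ R1
  rs@[5:2]=0xd ⇒ R13
+0x0c: ab f8 ⇒ word 0xabf8 (big)
  top 6b → 0x2a → jz [J]
  imm@[9:0]=0x3f8 (s10→-8) ⇒ $-8
+0x0e: ee b0 ⇒ word 0xeeb0 (big)
  top 6b → 0x3b → band [RR]
  rd@[9:6]=0xa ⇒ R10
  rs@[5:2]=0xc ⇒ R12
+0x10: db f4 ⇒ word 0xdbf4 (big)
  top 6b → 0x36 → bnz [J]
  imm@[9:0]=0x3f4 (s10→-12) ⇒ $-12

ld R1, R13; jz $-8; band R10, R12; bnz $-12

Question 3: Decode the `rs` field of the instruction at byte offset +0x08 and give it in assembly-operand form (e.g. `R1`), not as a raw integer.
@+08  big-endian(ee a8) = 0xeea8
  op=0xeea8>>10=0x3b ⇒ band (RR)
  rd: (w>>6)&0xf=0xa → R10
  rs: (w>>2)&0xf=0xa → R10

R10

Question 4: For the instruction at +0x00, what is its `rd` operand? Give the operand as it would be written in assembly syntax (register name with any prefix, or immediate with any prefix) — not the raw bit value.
R10

[00] 2e 80 → 0x2e80
  op=0x2e80>>10=0xb ⇒ not (R)
  rd@[9:6]=0xa ⇒ R10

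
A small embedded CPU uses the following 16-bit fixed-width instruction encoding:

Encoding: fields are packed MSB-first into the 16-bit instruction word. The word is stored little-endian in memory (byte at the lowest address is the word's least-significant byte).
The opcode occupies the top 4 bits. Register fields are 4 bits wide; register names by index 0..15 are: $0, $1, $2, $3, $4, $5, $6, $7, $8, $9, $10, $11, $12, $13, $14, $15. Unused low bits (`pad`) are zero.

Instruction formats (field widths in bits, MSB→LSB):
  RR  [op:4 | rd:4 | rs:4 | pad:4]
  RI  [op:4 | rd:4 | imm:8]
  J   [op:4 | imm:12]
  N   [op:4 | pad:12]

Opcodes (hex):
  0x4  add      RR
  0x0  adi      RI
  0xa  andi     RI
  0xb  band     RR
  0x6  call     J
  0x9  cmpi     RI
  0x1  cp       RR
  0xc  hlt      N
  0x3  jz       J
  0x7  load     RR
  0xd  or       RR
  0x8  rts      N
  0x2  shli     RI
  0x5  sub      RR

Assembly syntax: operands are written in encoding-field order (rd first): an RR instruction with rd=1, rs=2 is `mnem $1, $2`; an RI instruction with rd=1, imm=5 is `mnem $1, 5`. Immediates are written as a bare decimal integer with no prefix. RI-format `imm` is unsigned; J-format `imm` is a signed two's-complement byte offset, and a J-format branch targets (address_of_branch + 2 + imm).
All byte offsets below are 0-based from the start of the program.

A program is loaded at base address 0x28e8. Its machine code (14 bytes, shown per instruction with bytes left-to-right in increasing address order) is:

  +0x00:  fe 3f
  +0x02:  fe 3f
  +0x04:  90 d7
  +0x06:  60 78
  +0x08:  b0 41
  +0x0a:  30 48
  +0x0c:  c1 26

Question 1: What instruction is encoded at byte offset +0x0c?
+0x0c: c1 26 ⇒ word 0x26c1 (little)
  opcode bits[15:12]=0x2: shli/RI
  [11:8] rd=6 = $6
  [7:0] imm=193 = 193

shli $6, 193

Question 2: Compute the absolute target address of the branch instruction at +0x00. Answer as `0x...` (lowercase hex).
@+00  little-endian(fe 3f) = 0x3ffe
  op=0x3ffe>>12=0x3 ⇒ jz (J)
  [11:0] imm=4094 (s12→-2) = -2
  target = base 0x28e8 + off 0x00 + 2 + imm -2 = 0x28e8

0x28e8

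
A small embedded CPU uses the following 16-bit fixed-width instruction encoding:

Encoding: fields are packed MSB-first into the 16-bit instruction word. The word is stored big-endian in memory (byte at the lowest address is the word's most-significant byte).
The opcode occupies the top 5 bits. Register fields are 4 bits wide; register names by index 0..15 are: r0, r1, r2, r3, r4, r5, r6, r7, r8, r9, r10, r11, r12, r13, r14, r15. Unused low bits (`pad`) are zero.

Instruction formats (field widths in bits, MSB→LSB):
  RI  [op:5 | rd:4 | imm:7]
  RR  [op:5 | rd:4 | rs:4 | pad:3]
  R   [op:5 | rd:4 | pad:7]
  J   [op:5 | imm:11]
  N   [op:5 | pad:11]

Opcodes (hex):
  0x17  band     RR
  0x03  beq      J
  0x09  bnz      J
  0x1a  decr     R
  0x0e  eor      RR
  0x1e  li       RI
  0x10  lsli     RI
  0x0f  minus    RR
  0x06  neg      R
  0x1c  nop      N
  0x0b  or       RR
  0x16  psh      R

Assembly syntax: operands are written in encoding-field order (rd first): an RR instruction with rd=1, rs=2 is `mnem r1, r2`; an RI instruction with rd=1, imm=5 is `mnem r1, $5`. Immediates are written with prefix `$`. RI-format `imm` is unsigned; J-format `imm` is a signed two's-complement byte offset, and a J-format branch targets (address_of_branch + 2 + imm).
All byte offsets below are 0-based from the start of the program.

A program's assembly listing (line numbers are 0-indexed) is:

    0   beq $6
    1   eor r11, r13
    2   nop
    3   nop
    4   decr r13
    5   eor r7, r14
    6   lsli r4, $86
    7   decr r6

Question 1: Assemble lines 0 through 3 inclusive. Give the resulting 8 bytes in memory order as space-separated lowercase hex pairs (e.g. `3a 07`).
0. beq fields op=0x3:5|imm=6:11 → word 1806h → 18 06
1. eor fields op=0xe:5|rd=11:4|rs=13:4|pad=0:3 → word 75e8h → 75 e8
2. nop fields op=0x1c:5|pad=0:11 → word e000h → e0 00
3. nop fields op=0x1c:5|pad=0:11 → word e000h → e0 00

18 06 75 e8 e0 00 e0 00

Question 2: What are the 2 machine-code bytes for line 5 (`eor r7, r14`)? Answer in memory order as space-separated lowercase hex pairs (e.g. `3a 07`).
5. eor fields op=0xe:5|rd=7:4|rs=14:4|pad=0:3 → word 73f0h → 73 f0

73 f0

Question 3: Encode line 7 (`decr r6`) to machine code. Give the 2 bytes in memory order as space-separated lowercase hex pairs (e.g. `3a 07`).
d3 00

7. decr fields op=0x1a:5|rd=6:4|pad=0:7 → word d300h → d3 00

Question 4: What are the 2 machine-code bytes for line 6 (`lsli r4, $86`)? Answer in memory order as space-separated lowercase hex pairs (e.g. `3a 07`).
6. lsli fields op=0x10:5|rd=4:4|imm=86:7 → word 8256h → 82 56

82 56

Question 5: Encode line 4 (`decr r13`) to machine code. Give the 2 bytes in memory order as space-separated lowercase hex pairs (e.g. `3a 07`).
4. decr fields op=0x1a:5|rd=13:4|pad=0:7 → word d680h → d6 80

d6 80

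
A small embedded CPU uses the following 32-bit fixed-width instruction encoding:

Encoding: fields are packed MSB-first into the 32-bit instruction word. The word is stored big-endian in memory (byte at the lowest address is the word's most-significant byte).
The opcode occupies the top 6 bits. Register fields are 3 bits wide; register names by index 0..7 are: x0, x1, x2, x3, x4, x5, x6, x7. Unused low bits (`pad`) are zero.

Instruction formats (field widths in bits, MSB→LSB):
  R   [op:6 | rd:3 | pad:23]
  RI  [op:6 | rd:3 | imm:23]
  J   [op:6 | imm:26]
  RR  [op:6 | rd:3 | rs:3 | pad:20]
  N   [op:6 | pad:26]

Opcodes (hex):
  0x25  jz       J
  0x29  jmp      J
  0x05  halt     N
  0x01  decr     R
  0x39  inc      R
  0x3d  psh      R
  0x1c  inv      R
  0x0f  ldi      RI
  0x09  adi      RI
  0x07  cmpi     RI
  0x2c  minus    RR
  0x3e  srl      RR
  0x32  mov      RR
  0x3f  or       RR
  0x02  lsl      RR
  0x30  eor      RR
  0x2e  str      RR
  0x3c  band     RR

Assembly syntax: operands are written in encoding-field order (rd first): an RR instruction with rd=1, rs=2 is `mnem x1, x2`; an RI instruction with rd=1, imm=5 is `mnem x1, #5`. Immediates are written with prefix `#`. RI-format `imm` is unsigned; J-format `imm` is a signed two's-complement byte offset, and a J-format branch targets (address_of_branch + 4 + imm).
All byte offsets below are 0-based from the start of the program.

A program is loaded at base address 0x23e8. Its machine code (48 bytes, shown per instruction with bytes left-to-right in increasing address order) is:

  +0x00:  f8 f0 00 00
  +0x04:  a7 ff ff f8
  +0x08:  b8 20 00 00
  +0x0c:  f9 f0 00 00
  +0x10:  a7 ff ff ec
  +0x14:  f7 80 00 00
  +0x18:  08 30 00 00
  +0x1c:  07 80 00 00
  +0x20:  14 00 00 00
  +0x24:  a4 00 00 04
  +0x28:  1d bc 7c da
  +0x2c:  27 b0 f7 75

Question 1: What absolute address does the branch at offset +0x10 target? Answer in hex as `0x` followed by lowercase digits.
0x23e8

off 0x10: read a7 ff ff ec as big → 0xa7ffffec
  opcode bits[31:26]=0x29: jmp/J
  [25:0] imm=67108844 (s26→-20) = #-20
  target = base 0x23e8 + off 0x10 + 4 + imm -20 = 0x23e8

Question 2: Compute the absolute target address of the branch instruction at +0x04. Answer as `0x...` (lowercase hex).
0x23e8

off 0x04: read a7 ff ff f8 as big → 0xa7fffff8
  opcode bits[31:26]=0x29: jmp/J
  [25:0] imm=67108856 (s26→-8) = #-8
  target = base 0x23e8 + off 0x04 + 4 + imm -8 = 0x23e8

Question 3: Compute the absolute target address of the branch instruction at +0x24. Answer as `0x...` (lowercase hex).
off 0x24: read a4 00 00 04 as big → 0xa4000004
  opcode bits[31:26]=0x29: jmp/J
  imm: (w>>0)&0x3ffffff=0x4 → #4
  target = base 0x23e8 + off 0x24 + 4 + imm 4 = 0x2414

0x2414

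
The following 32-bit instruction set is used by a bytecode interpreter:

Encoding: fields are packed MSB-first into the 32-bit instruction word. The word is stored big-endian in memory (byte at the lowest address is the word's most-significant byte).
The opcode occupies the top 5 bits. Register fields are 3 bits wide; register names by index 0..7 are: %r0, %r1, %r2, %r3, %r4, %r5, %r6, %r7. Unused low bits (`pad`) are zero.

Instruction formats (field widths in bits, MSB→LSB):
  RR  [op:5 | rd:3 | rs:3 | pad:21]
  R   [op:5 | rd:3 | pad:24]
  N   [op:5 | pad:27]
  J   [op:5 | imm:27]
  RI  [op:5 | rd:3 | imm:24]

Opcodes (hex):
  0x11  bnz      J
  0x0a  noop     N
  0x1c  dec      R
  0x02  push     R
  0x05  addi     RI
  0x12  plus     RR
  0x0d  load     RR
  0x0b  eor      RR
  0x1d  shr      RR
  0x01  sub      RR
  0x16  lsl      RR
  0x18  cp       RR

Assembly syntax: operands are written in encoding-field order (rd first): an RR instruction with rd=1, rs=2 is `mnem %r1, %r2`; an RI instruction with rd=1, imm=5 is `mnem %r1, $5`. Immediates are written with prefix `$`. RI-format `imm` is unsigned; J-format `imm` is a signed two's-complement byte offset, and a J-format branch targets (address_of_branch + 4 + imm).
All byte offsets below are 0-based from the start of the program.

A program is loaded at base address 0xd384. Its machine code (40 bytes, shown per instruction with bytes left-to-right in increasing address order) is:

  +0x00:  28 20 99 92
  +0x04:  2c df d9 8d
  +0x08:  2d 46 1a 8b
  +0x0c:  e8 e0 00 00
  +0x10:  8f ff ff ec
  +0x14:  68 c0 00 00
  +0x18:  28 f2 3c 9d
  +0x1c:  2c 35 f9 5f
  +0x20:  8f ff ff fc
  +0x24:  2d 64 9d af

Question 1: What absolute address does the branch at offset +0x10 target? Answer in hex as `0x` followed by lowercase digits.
0xd384

[10] 8f ff ff ec → 0x8fffffec
  opcode bits[31:27]=0x11: bnz/J
  [26:0] imm=134217708 (s27→-20) = $-20
  target = base 0xd384 + off 0x10 + 4 + imm -20 = 0xd384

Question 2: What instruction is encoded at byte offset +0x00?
off 0x00: read 28 20 99 92 as big → 0x28209992
  opcode bits[31:27]=0x5: addi/RI
  [26:24] rd=0 = %r0
  [23:0] imm=2136466 = $2136466

addi %r0, $2136466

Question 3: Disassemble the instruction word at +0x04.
addi %r4, $14670221

off 0x04: read 2c df d9 8d as big → 0x2cdfd98d
  op=0x2cdfd98d>>27=0x5 ⇒ addi (RI)
  rd: (w>>24)&0x7=0x4 → %r4
  imm: (w>>0)&0xffffff=0xdfd98d → $14670221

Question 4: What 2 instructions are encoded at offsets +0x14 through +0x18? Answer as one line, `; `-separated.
@+14  big-endian(68 c0 00 00) = 0x68c00000
  op=0x68c00000>>27=0xd ⇒ load (RR)
  rd: (w>>24)&0x7=0x0 → %r0
  rs: (w>>21)&0x7=0x6 → %r6
@+18  big-endian(28 f2 3c 9d) = 0x28f23c9d
  op=0x28f23c9d>>27=0x5 ⇒ addi (RI)
  rd: (w>>24)&0x7=0x0 → %r0
  imm: (w>>0)&0xffffff=0xf23c9d → $15875229

load %r0, %r6; addi %r0, $15875229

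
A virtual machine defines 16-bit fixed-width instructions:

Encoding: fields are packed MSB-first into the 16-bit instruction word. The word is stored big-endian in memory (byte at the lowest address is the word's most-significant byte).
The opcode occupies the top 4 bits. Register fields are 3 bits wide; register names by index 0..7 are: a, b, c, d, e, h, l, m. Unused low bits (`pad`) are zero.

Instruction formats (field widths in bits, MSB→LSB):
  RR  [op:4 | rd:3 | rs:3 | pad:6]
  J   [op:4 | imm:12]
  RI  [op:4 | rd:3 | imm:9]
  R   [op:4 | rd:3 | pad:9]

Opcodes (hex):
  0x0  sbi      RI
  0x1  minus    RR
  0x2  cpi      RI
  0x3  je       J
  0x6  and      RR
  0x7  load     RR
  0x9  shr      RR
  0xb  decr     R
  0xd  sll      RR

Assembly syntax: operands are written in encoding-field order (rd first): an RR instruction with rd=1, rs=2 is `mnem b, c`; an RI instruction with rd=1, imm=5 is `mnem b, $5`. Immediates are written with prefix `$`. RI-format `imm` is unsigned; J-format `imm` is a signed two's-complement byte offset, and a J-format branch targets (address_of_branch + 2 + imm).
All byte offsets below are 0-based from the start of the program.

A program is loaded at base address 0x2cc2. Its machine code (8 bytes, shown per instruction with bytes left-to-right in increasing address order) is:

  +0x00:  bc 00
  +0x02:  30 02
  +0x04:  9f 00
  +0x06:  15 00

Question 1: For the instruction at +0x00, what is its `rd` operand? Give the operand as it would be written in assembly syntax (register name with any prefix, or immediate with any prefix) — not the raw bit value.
l

off 0x00: read bc 00 as big → 0xbc00
  opcode bits[15:12]=0xb: decr/R
  rd@[11:9]=0x6 ⇒ l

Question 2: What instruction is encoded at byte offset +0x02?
off 0x02: read 30 02 as big → 0x3002
  opcode bits[15:12]=0x3: je/J
  imm: (w>>0)&0xfff=0x2 → $2

je $2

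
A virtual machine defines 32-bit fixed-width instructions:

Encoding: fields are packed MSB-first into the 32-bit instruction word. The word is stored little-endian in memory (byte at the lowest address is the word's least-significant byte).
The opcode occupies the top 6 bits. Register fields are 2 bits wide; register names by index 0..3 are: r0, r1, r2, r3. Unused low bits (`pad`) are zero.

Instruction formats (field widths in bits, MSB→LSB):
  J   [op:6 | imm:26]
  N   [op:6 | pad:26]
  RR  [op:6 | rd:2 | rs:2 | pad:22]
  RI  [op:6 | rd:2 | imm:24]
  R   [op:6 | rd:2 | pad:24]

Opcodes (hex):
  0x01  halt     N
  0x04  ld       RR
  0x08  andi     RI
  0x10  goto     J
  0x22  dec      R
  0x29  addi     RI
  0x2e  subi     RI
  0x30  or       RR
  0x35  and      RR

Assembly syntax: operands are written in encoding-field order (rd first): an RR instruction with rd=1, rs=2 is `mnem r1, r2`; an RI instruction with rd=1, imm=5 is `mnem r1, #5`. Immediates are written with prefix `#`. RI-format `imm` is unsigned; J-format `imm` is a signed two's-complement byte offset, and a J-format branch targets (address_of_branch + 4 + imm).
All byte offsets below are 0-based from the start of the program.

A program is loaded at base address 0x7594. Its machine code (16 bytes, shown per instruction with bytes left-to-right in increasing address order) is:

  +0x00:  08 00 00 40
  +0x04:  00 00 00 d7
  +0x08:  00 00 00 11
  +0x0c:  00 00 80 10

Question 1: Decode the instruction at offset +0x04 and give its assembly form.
and r3, r0

[04] 00 00 00 d7 → 0xd7000000
  top 6b → 0x35 → and [RR]
  rd: (w>>24)&0x3=0x3 → r3
  rs: (w>>22)&0x3=0x0 → r0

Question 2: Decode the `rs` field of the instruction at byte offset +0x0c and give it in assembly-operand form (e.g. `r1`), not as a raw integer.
@+0c  little-endian(00 00 80 10) = 0x10800000
  top 6b → 0x4 → ld [RR]
  [25:24] rd=0 = r0
  [23:22] rs=2 = r2

r2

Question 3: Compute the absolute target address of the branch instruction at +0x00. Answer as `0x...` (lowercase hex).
@+00  little-endian(08 00 00 40) = 0x40000008
  top 6b → 0x10 → goto [J]
  [25:0] imm=8 = #8
  target = base 0x7594 + off 0x00 + 4 + imm 8 = 0x75a0

0x75a0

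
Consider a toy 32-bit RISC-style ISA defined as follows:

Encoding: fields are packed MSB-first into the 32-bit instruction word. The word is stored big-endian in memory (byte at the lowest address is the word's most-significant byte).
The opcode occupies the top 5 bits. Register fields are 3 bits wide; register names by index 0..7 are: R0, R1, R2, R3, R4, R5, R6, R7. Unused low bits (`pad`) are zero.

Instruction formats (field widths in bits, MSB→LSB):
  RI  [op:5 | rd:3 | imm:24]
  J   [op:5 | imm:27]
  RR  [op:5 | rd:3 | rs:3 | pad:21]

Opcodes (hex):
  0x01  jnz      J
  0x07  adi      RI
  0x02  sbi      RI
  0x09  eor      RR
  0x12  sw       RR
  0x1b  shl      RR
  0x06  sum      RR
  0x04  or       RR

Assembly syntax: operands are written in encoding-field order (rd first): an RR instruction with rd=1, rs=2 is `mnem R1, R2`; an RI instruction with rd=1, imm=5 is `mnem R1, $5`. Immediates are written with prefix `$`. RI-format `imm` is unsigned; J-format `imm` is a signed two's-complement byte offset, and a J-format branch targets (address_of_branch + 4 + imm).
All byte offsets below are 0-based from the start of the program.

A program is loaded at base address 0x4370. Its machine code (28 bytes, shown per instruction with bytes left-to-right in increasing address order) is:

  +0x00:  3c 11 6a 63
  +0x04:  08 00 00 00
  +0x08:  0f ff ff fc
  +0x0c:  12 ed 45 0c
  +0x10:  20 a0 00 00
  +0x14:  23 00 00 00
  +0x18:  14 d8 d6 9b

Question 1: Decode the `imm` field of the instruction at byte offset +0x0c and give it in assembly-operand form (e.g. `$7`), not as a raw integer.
$15549708

+0x0c: 12 ed 45 0c ⇒ word 0x12ed450c (big)
  op=0x12ed450c>>27=0x2 ⇒ sbi (RI)
  [26:24] rd=2 = R2
  [23:0] imm=15549708 = $15549708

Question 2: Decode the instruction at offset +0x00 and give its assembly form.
adi R4, $1141347

+0x00: 3c 11 6a 63 ⇒ word 0x3c116a63 (big)
  op=0x3c116a63>>27=0x7 ⇒ adi (RI)
  rd@[26:24]=0x4 ⇒ R4
  imm@[23:0]=0x116a63 ⇒ $1141347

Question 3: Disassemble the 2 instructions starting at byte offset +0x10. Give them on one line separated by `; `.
or R0, R5; or R3, R0

@+10  big-endian(20 a0 00 00) = 0x20a00000
  opcode bits[31:27]=0x4: or/RR
  [26:24] rd=0 = R0
  [23:21] rs=5 = R5
@+14  big-endian(23 00 00 00) = 0x23000000
  opcode bits[31:27]=0x4: or/RR
  [26:24] rd=3 = R3
  [23:21] rs=0 = R0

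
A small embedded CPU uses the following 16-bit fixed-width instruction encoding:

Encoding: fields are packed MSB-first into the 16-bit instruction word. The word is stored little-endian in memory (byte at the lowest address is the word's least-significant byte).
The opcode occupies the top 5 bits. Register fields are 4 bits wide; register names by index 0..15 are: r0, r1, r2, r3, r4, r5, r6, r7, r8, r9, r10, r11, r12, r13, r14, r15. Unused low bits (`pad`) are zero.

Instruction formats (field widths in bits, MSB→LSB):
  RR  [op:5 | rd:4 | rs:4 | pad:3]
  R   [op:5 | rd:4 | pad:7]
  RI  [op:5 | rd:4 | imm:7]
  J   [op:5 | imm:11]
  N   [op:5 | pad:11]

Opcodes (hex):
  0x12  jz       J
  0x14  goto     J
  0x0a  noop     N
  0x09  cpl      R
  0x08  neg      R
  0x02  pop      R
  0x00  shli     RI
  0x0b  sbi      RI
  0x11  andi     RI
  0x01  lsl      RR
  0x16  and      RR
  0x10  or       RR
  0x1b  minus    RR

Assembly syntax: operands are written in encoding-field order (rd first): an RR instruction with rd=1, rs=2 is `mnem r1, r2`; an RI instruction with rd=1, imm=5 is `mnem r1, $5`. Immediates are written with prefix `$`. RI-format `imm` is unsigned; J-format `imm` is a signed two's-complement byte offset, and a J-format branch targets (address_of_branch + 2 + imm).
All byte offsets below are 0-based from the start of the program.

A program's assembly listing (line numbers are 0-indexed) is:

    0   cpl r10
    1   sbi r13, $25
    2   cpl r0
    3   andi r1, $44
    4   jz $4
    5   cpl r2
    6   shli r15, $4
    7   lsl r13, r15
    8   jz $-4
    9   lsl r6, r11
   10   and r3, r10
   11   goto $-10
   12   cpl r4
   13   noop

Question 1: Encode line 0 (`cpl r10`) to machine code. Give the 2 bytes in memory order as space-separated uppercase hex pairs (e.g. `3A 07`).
00 4D

L0: cpl op=0x9:5|rd=10:4|pad=0:7 ⇒ 0x4d00 ⇒ little 00 4d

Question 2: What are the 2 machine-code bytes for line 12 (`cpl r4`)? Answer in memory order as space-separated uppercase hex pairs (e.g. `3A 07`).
L12: cpl op=0x9:5|rd=4:4|pad=0:7 ⇒ 0x4a00 ⇒ little 00 4a

00 4A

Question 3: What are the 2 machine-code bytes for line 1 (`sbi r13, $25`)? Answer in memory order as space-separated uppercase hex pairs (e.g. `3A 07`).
line 1 (sbi): pack op=0xb:5|rd=13:4|imm=25:7 = 0x5e99; little→ 99 5e

99 5E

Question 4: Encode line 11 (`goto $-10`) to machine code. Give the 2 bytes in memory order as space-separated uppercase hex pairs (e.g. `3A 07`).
F6 A7

line 11 (goto): pack op=0x14:5|imm=-10:11 = 0xa7f6; little→ f6 a7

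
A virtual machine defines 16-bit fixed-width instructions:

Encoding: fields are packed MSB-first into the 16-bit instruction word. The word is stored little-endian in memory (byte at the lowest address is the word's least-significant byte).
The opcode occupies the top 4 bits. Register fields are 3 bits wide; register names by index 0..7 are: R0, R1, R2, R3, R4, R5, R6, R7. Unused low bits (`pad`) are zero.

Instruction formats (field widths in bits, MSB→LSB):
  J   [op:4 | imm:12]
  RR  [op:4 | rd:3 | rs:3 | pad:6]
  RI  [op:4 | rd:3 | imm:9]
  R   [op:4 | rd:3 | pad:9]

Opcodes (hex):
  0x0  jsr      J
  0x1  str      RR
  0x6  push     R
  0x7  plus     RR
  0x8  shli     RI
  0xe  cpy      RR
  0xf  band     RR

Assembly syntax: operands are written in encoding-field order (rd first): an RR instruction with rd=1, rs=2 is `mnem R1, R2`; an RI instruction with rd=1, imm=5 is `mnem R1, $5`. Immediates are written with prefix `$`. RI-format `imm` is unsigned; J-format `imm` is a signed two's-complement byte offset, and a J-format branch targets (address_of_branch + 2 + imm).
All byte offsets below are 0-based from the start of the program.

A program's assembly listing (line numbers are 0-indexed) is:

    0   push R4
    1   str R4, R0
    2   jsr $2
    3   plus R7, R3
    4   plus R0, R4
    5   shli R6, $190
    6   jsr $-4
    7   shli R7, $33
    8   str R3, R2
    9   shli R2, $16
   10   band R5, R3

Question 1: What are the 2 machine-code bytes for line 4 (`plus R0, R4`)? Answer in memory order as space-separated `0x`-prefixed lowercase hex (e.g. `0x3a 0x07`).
0x00 0x71

line 4 (plus): pack op=0x7:4|rd=0:3|rs=4:3|pad=0:6 = 0x7100; little→ 00 71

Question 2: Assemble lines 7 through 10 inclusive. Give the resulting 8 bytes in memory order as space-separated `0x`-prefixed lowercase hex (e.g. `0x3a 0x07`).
line 7 (shli): pack op=0x8:4|rd=7:3|imm=33:9 = 0x8e21; little→ 21 8e
line 8 (str): pack op=0x1:4|rd=3:3|rs=2:3|pad=0:6 = 0x1680; little→ 80 16
line 9 (shli): pack op=0x8:4|rd=2:3|imm=16:9 = 0x8410; little→ 10 84
line 10 (band): pack op=0xf:4|rd=5:3|rs=3:3|pad=0:6 = 0xfac0; little→ c0 fa

0x21 0x8e 0x80 0x16 0x10 0x84 0xc0 0xfa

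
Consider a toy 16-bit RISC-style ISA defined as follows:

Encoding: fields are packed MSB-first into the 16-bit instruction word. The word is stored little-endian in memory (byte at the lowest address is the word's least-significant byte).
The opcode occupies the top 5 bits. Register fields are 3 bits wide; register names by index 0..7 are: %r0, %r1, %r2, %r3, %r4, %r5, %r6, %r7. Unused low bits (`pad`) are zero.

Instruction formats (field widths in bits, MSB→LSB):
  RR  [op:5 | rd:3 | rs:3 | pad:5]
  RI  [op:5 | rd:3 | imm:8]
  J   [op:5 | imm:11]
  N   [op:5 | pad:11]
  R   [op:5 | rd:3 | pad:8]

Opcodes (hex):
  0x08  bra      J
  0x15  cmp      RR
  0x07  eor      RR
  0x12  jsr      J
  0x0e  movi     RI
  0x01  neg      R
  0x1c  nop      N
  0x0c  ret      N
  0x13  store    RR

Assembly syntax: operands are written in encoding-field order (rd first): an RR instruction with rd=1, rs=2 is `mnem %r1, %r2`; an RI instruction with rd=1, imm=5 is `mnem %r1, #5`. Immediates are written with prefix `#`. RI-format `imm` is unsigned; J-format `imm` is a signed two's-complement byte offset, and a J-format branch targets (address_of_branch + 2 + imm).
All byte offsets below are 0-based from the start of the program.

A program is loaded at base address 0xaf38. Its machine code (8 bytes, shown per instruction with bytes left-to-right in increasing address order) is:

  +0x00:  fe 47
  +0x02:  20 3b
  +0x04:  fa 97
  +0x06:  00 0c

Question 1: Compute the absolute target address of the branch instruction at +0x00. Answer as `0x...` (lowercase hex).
0xaf38

[00] fe 47 → 0x47fe
  opcode bits[15:11]=0x8: bra/J
  imm: (w>>0)&0x7ff=0x7fe (s11→-2) → #-2
  target = base 0xaf38 + off 0x00 + 2 + imm -2 = 0xaf38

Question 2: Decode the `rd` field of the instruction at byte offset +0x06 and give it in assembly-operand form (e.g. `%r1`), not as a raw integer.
off 0x06: read 00 0c as little → 0x0c00
  op=0x0c00>>11=0x1 ⇒ neg (R)
  rd: (w>>8)&0x7=0x4 → %r4

%r4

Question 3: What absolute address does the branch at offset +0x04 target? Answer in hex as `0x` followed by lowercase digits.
0xaf38

[04] fa 97 → 0x97fa
  opcode bits[15:11]=0x12: jsr/J
  imm@[10:0]=0x7fa (s11→-6) ⇒ #-6
  target = base 0xaf38 + off 0x04 + 2 + imm -6 = 0xaf38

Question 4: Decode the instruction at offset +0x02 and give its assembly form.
off 0x02: read 20 3b as little → 0x3b20
  opcode bits[15:11]=0x7: eor/RR
  rd@[10:8]=0x3 ⇒ %r3
  rs@[7:5]=0x1 ⇒ %r1

eor %r3, %r1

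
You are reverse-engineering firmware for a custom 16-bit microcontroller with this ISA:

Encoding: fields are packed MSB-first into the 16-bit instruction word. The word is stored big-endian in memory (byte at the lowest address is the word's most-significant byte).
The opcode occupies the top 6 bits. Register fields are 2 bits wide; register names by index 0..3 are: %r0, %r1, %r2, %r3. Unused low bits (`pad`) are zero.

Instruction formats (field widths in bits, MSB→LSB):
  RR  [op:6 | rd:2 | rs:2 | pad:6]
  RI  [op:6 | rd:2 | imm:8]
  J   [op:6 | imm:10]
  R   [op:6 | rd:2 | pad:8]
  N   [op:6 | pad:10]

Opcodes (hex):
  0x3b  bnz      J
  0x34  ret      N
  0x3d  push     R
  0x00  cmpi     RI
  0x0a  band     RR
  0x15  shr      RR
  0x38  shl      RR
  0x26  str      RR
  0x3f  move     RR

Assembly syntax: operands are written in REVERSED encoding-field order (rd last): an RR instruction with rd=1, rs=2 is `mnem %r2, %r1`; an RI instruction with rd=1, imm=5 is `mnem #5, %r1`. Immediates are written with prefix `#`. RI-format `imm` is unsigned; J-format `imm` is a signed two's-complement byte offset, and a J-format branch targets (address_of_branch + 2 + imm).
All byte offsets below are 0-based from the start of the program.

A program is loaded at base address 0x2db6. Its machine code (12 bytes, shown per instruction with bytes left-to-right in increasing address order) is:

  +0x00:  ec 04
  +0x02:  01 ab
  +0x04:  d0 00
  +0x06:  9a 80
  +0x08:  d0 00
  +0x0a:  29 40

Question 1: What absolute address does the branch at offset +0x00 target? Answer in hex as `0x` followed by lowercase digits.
+0x00: ec 04 ⇒ word 0xec04 (big)
  top 6b → 0x3b → bnz [J]
  imm@[9:0]=0x4 ⇒ #4
  target = base 0x2db6 + off 0x00 + 2 + imm 4 = 0x2dbc

0x2dbc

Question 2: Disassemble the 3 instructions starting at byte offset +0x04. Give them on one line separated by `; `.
+0x04: d0 00 ⇒ word 0xd000 (big)
  top 6b → 0x34 → ret [N]
+0x06: 9a 80 ⇒ word 0x9a80 (big)
  top 6b → 0x26 → str [RR]
  [9:8] rd=2 = %r2
  [7:6] rs=2 = %r2
+0x08: d0 00 ⇒ word 0xd000 (big)
  top 6b → 0x34 → ret [N]

ret; str %r2, %r2; ret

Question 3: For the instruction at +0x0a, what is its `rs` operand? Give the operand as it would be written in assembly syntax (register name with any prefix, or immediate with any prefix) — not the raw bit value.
%r1

+0x0a: 29 40 ⇒ word 0x2940 (big)
  opcode bits[15:10]=0xa: band/RR
  rd: (w>>8)&0x3=0x1 → %r1
  rs: (w>>6)&0x3=0x1 → %r1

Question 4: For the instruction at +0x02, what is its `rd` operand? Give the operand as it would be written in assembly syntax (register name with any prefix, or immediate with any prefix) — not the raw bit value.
[02] 01 ab → 0x01ab
  top 6b → 0x0 → cmpi [RI]
  [9:8] rd=1 = %r1
  [7:0] imm=171 = #171

%r1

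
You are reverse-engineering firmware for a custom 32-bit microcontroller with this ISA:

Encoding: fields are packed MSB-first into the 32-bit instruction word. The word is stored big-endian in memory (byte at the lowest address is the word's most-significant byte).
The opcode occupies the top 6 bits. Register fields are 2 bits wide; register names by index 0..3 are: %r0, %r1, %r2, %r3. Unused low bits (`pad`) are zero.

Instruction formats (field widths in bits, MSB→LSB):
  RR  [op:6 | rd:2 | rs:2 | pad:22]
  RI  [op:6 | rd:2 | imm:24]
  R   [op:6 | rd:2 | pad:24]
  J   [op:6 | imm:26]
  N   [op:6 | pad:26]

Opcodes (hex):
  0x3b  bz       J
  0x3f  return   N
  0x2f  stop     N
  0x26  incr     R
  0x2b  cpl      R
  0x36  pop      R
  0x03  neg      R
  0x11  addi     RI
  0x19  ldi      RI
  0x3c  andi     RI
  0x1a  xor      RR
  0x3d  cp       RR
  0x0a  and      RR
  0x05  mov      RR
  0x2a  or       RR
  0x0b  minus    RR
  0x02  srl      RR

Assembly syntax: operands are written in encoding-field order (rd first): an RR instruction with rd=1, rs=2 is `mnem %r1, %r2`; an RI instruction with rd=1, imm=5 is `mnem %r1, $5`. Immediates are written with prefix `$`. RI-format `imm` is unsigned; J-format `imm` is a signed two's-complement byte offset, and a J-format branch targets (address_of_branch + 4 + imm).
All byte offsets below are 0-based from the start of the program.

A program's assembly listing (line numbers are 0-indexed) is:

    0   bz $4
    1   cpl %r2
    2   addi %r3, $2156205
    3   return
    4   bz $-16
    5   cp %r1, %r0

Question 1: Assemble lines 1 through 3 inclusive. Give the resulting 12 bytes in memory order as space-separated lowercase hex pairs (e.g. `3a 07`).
ae 00 00 00 47 20 e6 ad fc 00 00 00

L1: cpl op=0x2b:6|rd=2:2|pad=0:24 ⇒ 0xae000000 ⇒ big ae 00 00 00
L2: addi op=0x11:6|rd=3:2|imm=2156205:24 ⇒ 0x4720e6ad ⇒ big 47 20 e6 ad
L3: return op=0x3f:6|pad=0:26 ⇒ 0xfc000000 ⇒ big fc 00 00 00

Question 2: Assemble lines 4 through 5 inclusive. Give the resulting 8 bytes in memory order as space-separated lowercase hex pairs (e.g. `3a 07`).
L4: bz op=0x3b:6|imm=-16:26 ⇒ 0xeffffff0 ⇒ big ef ff ff f0
L5: cp op=0x3d:6|rd=1:2|rs=0:2|pad=0:22 ⇒ 0xf5000000 ⇒ big f5 00 00 00

ef ff ff f0 f5 00 00 00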